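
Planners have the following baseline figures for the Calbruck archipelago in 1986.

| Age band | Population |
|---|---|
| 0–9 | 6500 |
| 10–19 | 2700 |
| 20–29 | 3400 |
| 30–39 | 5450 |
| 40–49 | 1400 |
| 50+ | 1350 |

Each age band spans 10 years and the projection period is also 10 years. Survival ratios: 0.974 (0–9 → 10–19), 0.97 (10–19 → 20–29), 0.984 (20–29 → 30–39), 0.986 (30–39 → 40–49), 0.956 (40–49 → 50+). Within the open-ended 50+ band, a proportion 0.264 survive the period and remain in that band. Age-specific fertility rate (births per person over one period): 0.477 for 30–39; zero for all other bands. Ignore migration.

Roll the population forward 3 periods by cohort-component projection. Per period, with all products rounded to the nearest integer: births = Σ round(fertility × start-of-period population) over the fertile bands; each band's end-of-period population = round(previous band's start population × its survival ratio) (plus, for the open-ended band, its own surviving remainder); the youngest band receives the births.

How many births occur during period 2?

1596

(Bands numbered youngest = 1 to oldest = 6.)
Period 1.
Births: 5450 × 0.477 = 2600
Band 2: 6500 × 0.974 = 6331
Band 3: 2700 × 0.97 = 2619
Band 4: 3400 × 0.984 = 3346
Band 5: 5450 × 0.986 = 5374
Band 6: 1400 × 0.956 + 1350 × 0.264 = 1338 + 356 = 1694
Population now: 0–9=2600, 10–19=6331, 20–29=2619, 30–39=3346, 40–49=5374, 50+=1694
Period 2.
Births: 3346 × 0.477 = 1596
Band 2: 2600 × 0.974 = 2532
Band 3: 6331 × 0.97 = 6141
Band 4: 2619 × 0.984 = 2577
Band 5: 3346 × 0.986 = 3299
Band 6: 5374 × 0.956 + 1694 × 0.264 = 5138 + 447 = 5585
Population now: 0–9=1596, 10–19=2532, 20–29=6141, 30–39=2577, 40–49=3299, 50+=5585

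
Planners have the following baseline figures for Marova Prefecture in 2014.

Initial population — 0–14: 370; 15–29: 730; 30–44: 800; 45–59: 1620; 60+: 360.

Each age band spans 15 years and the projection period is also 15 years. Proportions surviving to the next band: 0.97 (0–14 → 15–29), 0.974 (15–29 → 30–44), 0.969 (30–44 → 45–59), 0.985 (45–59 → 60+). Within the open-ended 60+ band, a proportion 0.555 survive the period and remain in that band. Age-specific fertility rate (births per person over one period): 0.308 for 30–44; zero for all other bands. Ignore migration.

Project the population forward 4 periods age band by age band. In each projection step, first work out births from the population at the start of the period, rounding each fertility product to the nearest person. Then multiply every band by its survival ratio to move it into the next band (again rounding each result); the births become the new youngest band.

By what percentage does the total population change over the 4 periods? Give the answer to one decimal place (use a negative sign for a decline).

-52.0

After projecting period 1:
Births: 800 × 0.308 = 246
15–29: 370 × 0.97 = 359
30–44: 730 × 0.974 = 711
45–59: 800 × 0.969 = 775
60+: 1620 × 0.985 + 360 × 0.555 = 1596 + 200 = 1796
Giving 246 / 359 / 711 / 775 / 1796.
After projecting period 2:
Births: 711 × 0.308 = 219
15–29: 246 × 0.97 = 239
30–44: 359 × 0.974 = 350
45–59: 711 × 0.969 = 689
60+: 775 × 0.985 + 1796 × 0.555 = 763 + 997 = 1760
Giving 219 / 239 / 350 / 689 / 1760.
After projecting period 3:
Births: 350 × 0.308 = 108
15–29: 219 × 0.97 = 212
30–44: 239 × 0.974 = 233
45–59: 350 × 0.969 = 339
60+: 689 × 0.985 + 1760 × 0.555 = 679 + 977 = 1656
Giving 108 / 212 / 233 / 339 / 1656.
After projecting period 4:
Births: 233 × 0.308 = 72
15–29: 108 × 0.97 = 105
30–44: 212 × 0.974 = 206
45–59: 233 × 0.969 = 226
60+: 339 × 0.985 + 1656 × 0.555 = 334 + 919 = 1253
Giving 72 / 105 / 206 / 226 / 1253.
Total: 3880 → 1862; change = -2018; percentage change = -52.0%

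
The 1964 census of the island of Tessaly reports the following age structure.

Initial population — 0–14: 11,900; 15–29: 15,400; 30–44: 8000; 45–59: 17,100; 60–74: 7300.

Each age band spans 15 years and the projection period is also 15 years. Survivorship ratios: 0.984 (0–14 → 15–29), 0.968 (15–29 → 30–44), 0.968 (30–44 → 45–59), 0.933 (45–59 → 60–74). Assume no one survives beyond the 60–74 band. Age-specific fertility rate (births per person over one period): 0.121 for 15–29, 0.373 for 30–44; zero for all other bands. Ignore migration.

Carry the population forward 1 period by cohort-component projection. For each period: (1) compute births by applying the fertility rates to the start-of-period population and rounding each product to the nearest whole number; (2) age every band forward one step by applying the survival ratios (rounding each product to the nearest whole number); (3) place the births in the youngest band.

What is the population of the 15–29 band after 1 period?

Period 1.
Births: 15400 × 0.121 = 1863  |  8000 × 0.373 = 2984 ⇒ total 4847
15–29: 11900 × 0.984 = 11710
30–44: 15400 × 0.968 = 14907
45–59: 8000 × 0.968 = 7744
60–74: 17100 × 0.933 = 15954
Population now: 0–14=4847, 15–29=11710, 30–44=14907, 45–59=7744, 60–74=15954

11710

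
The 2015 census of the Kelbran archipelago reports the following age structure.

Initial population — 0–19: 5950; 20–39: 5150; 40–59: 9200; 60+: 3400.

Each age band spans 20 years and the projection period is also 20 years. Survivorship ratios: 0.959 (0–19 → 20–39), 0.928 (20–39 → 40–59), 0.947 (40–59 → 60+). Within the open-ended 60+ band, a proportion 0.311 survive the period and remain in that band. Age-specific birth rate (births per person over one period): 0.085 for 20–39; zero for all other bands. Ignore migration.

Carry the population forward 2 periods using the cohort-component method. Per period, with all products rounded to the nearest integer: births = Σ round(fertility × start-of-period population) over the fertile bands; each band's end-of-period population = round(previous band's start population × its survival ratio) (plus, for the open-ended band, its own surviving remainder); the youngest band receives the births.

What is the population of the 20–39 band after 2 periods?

(Groups numbered youngest = 1 to oldest = 4.)
Period 1.
Births: 5150 * 0.085 = 438
Group 2: 5950 * 0.959 = 5706
Group 3: 5150 * 0.928 = 4779
Group 4: 9200 * 0.947 + 3400 * 0.311 = 8712 + 1057 = 9769
End of period: [438, 5706, 4779, 9769]
Period 2.
Births: 5706 * 0.085 = 485
Group 2: 438 * 0.959 = 420
Group 3: 5706 * 0.928 = 5295
Group 4: 4779 * 0.947 + 9769 * 0.311 = 4526 + 3038 = 7564
End of period: [485, 420, 5295, 7564]

420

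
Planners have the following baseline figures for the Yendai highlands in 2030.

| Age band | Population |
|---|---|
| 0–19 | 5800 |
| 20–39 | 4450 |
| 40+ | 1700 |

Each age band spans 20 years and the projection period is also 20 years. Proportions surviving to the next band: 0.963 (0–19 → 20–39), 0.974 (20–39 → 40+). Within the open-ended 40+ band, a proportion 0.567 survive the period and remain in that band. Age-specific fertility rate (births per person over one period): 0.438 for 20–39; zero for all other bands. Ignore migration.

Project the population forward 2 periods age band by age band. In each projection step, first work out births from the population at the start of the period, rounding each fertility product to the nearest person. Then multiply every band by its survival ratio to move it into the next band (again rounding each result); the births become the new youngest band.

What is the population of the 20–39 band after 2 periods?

1877

(Bands numbered youngest = 1 to oldest = 3.)
After projecting period 1:
Births: 4450 × 0.438 = 1949
Band 2: 5800 × 0.963 = 5585
Band 3: 4450 × 0.974 + 1700 × 0.567 = 4334 + 964 = 5298
Population now: 0–19=1949, 20–39=5585, 40+=5298
After projecting period 2:
Births: 5585 × 0.438 = 2446
Band 2: 1949 × 0.963 = 1877
Band 3: 5585 × 0.974 + 5298 × 0.567 = 5440 + 3004 = 8444
Population now: 0–19=2446, 20–39=1877, 40+=8444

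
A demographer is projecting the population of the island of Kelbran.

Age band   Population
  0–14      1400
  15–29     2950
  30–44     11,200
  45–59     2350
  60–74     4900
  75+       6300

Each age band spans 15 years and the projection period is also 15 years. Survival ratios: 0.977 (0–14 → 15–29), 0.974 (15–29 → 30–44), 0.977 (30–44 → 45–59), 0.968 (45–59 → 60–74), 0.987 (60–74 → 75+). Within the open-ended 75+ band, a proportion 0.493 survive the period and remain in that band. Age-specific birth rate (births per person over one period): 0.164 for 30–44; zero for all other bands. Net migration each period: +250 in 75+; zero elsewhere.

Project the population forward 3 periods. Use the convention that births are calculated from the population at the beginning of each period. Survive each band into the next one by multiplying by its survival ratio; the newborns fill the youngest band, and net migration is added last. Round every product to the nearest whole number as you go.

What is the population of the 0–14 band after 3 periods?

218

Call the bands 1 to 6, youngest first.
[period 1]
Births: 11200 × 0.164 = 1837
Band 2: 1400 × 0.977 = 1368
Band 3: 2950 × 0.974 = 2873
Band 4: 11200 × 0.977 = 10942
Band 5: 2350 × 0.968 = 2275
Band 6: 4900 × 0.987 + 6300 × 0.493 = 4836 + 3106 = 7942
Net migration: Band 6 + 250 → 8192
Population now: 0–14=1837, 15–29=1368, 30–44=2873, 45–59=10942, 60–74=2275, 75+=8192
[period 2]
Births: 2873 × 0.164 = 471
Band 2: 1837 × 0.977 = 1795
Band 3: 1368 × 0.974 = 1332
Band 4: 2873 × 0.977 = 2807
Band 5: 10942 × 0.968 = 10592
Band 6: 2275 × 0.987 + 8192 × 0.493 = 2245 + 4039 = 6284
Net migration: Band 6 + 250 → 6534
Population now: 0–14=471, 15–29=1795, 30–44=1332, 45–59=2807, 60–74=10592, 75+=6534
[period 3]
Births: 1332 × 0.164 = 218
Band 2: 471 × 0.977 = 460
Band 3: 1795 × 0.974 = 1748
Band 4: 1332 × 0.977 = 1301
Band 5: 2807 × 0.968 = 2717
Band 6: 10592 × 0.987 + 6534 × 0.493 = 10454 + 3221 = 13675
Net migration: Band 6 + 250 → 13925
Population now: 0–14=218, 15–29=460, 30–44=1748, 45–59=1301, 60–74=2717, 75+=13925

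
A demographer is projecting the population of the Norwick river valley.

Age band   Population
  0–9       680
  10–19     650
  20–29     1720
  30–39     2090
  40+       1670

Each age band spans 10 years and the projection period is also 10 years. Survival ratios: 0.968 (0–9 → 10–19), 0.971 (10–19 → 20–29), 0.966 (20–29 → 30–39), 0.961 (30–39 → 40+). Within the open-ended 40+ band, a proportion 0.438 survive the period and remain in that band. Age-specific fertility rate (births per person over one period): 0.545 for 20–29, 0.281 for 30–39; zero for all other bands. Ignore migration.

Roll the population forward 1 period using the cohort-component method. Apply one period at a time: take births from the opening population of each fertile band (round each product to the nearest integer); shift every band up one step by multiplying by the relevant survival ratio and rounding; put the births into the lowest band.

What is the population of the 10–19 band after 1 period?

658

Let group 1 be 0–9 through group 5 = 40+.
Period 1:
Births: 1720 * 0.545 = 937  |  2090 * 0.281 = 587 ⇒ total 1524
Group 2: 680 * 0.968 = 658
Group 3: 650 * 0.971 = 631
Group 4: 1720 * 0.966 = 1662
Group 5: 2090 * 0.961 + 1670 * 0.438 = 2008 + 731 = 2739
End of period: [1524, 658, 631, 1662, 2739]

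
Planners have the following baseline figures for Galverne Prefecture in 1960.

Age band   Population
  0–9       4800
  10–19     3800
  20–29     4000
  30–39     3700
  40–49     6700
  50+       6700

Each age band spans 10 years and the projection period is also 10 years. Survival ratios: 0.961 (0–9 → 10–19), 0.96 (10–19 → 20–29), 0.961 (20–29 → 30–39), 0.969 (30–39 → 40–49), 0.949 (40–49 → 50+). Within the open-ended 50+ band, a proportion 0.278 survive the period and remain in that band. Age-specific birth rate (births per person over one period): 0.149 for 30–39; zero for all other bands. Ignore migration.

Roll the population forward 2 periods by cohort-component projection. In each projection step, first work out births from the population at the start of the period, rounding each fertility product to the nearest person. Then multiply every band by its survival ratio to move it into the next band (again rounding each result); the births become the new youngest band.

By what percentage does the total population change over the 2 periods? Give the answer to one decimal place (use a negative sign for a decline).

Period 1:
Births: 3700 * 0.149 = 551
10–19: 4800 * 0.961 = 4613
20–29: 3800 * 0.96 = 3648
30–39: 4000 * 0.961 = 3844
40–49: 3700 * 0.969 = 3585
50+: 6700 * 0.949 + 6700 * 0.278 = 6358 + 1863 = 8221
Population now: 0–9=551, 10–19=4613, 20–29=3648, 30–39=3844, 40–49=3585, 50+=8221
Period 2:
Births: 3844 * 0.149 = 573
10–19: 551 * 0.961 = 530
20–29: 4613 * 0.96 = 4428
30–39: 3648 * 0.961 = 3506
40–49: 3844 * 0.969 = 3725
50+: 3585 * 0.949 + 8221 * 0.278 = 3402 + 2285 = 5687
Population now: 0–9=573, 10–19=530, 20–29=4428, 30–39=3506, 40–49=3725, 50+=5687
Total: 29700 → 18449; change = -11251; percentage change = -37.9%

-37.9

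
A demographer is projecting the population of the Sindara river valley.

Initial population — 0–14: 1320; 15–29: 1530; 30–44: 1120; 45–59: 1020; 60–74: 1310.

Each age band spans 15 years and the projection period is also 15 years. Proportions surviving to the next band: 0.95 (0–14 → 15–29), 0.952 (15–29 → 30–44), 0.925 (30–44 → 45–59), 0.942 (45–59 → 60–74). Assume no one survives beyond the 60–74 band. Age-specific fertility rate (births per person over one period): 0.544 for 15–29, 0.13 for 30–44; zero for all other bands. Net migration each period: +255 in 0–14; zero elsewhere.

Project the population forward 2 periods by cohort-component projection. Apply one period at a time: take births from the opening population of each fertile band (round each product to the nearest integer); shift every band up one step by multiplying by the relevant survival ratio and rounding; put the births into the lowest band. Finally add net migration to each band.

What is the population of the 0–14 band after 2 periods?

Call the bands 1 to 5, youngest first.
[period 1]
Births: 1530 * 0.544 = 832, 1120 * 0.13 = 146 → total 978
Band 2: 1320 * 0.95 = 1254
Band 3: 1530 * 0.952 = 1457
Band 4: 1120 * 0.925 = 1036
Band 5: 1020 * 0.942 = 961
Net migration: Band 1 + 255 → 1233
Giving 1233 / 1254 / 1457 / 1036 / 961.
[period 2]
Births: 1254 * 0.544 = 682, 1457 * 0.13 = 189 → total 871
Band 2: 1233 * 0.95 = 1171
Band 3: 1254 * 0.952 = 1194
Band 4: 1457 * 0.925 = 1348
Band 5: 1036 * 0.942 = 976
Net migration: Band 1 + 255 → 1126
Giving 1126 / 1171 / 1194 / 1348 / 976.

1126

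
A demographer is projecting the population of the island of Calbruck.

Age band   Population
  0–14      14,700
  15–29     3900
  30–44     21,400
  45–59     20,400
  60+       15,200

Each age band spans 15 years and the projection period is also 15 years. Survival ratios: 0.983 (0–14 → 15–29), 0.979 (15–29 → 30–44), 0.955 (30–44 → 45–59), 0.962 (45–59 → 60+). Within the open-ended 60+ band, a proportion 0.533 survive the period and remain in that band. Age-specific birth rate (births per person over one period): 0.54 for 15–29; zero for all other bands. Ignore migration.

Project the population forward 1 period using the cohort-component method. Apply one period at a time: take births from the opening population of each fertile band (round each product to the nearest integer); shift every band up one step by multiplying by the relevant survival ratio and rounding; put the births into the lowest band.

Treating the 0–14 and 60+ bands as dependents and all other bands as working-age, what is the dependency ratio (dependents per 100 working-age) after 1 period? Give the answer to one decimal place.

[period 1]
Births: 3900 * 0.54 = 2106
15–29: 14700 * 0.983 = 14450
30–44: 3900 * 0.979 = 3818
45–59: 21400 * 0.955 = 20437
60+: 20400 * 0.962 + 15200 * 0.533 = 19625 + 8102 = 27727
→ [2106, 14450, 3818, 20437, 27727]
Dependents (band 0–14 + band 60+) = 2106 + 27727 = 29833; working-age = 38705; ratio = 29833/38705 × 100 = 77.1

77.1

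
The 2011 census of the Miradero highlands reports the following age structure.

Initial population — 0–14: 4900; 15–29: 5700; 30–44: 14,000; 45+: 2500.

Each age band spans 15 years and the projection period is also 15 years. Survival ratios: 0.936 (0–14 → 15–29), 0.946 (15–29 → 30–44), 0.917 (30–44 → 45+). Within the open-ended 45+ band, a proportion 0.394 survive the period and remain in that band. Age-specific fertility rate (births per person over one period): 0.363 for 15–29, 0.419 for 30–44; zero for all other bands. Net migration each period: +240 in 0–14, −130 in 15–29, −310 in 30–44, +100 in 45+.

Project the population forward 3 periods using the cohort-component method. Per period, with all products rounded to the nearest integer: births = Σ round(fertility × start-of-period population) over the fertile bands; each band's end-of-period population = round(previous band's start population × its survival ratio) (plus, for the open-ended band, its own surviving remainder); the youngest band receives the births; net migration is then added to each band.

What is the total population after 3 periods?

Period 1:
Births: 5700 × 0.363 = 2069 ; 14000 × 0.419 = 5866 → 7935
15–29: 4900 × 0.936 = 4586
30–44: 5700 × 0.946 = 5392
45+: 14000 × 0.917 + 2500 × 0.394 = 12838 + 985 = 13823
Net migration: 0–14 + 240 → 8175; 15–29 − 130 → 4456; 30–44 − 310 → 5082; 45+ + 100 → 13923
Population now: 0–14=8175, 15–29=4456, 30–44=5082, 45+=13923
Period 2:
Births: 4456 × 0.363 = 1618 ; 5082 × 0.419 = 2129 → 3747
15–29: 8175 × 0.936 = 7652
30–44: 4456 × 0.946 = 4215
45+: 5082 × 0.917 + 13923 × 0.394 = 4660 + 5486 = 10146
Net migration: 0–14 + 240 → 3987; 15–29 − 130 → 7522; 30–44 − 310 → 3905; 45+ + 100 → 10246
Population now: 0–14=3987, 15–29=7522, 30–44=3905, 45+=10246
Period 3:
Births: 7522 × 0.363 = 2730 ; 3905 × 0.419 = 1636 → 4366
15–29: 3987 × 0.936 = 3732
30–44: 7522 × 0.946 = 7116
45+: 3905 × 0.917 + 10246 × 0.394 = 3581 + 4037 = 7618
Net migration: 0–14 + 240 → 4606; 15–29 − 130 → 3602; 30–44 − 310 → 6806; 45+ + 100 → 7718
Population now: 0–14=4606, 15–29=3602, 30–44=6806, 45+=7718
Total after period 3: 4606 + 3602 + 6806 + 7718 = 22732

22732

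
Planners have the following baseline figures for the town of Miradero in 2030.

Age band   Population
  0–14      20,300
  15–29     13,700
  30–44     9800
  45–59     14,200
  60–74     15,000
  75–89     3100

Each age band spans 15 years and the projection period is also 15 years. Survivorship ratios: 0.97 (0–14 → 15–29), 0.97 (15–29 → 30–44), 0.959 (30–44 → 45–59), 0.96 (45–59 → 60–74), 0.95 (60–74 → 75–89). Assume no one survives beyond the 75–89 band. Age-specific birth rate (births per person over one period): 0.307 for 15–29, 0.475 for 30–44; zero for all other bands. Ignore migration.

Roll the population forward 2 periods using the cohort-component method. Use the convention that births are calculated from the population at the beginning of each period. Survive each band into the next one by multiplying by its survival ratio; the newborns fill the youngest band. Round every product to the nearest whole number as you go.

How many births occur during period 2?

Call the bands 1 to 6, youngest first.
Period 1:
Births: 13700 * 0.307 = 4206 ; 9800 * 0.475 = 4655 → 8861
Band 2: 20300 * 0.97 = 19691
Band 3: 13700 * 0.97 = 13289
Band 4: 9800 * 0.959 = 9398
Band 5: 14200 * 0.96 = 13632
Band 6: 15000 * 0.95 = 14250
Giving 8861 / 19691 / 13289 / 9398 / 13632 / 14250.
Period 2:
Births: 19691 * 0.307 = 6045 ; 13289 * 0.475 = 6312 → 12357
Band 2: 8861 * 0.97 = 8595
Band 3: 19691 * 0.97 = 19100
Band 4: 13289 * 0.959 = 12744
Band 5: 9398 * 0.96 = 9022
Band 6: 13632 * 0.95 = 12950
Giving 12357 / 8595 / 19100 / 12744 / 9022 / 12950.

12357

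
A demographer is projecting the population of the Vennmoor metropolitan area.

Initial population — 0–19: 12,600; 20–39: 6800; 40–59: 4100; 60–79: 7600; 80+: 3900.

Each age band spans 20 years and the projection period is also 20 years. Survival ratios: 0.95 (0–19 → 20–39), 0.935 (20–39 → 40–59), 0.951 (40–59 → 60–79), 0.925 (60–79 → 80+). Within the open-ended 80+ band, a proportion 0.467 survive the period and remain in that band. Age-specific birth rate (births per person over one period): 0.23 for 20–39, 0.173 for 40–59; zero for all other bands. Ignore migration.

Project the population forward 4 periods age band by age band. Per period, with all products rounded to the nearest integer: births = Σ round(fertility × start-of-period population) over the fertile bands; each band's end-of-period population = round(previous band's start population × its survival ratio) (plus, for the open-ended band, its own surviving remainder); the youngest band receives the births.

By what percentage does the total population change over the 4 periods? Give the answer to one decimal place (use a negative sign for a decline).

[period 1]
Births: 6800 × 0.23 = 1564 ; 4100 × 0.173 = 709 → total 2273
20–39: 12600 × 0.95 = 11970
40–59: 6800 × 0.935 = 6358
60–79: 4100 × 0.951 = 3899
80+: 7600 × 0.925 + 3900 × 0.467 = 7030 + 1821 = 8851
→ [2273, 11970, 6358, 3899, 8851]
[period 2]
Births: 11970 × 0.23 = 2753 ; 6358 × 0.173 = 1100 → total 3853
20–39: 2273 × 0.95 = 2159
40–59: 11970 × 0.935 = 11192
60–79: 6358 × 0.951 = 6046
80+: 3899 × 0.925 + 8851 × 0.467 = 3607 + 4133 = 7740
→ [3853, 2159, 11192, 6046, 7740]
[period 3]
Births: 2159 × 0.23 = 497 ; 11192 × 0.173 = 1936 → total 2433
20–39: 3853 × 0.95 = 3660
40–59: 2159 × 0.935 = 2019
60–79: 11192 × 0.951 = 10644
80+: 6046 × 0.925 + 7740 × 0.467 = 5593 + 3615 = 9208
→ [2433, 3660, 2019, 10644, 9208]
[period 4]
Births: 3660 × 0.23 = 842 ; 2019 × 0.173 = 349 → total 1191
20–39: 2433 × 0.95 = 2311
40–59: 3660 × 0.935 = 3422
60–79: 2019 × 0.951 = 1920
80+: 10644 × 0.925 + 9208 × 0.467 = 9846 + 4300 = 14146
→ [1191, 2311, 3422, 1920, 14146]
Total: 35000 → 22990; change = -12010; percentage change = -34.3%

-34.3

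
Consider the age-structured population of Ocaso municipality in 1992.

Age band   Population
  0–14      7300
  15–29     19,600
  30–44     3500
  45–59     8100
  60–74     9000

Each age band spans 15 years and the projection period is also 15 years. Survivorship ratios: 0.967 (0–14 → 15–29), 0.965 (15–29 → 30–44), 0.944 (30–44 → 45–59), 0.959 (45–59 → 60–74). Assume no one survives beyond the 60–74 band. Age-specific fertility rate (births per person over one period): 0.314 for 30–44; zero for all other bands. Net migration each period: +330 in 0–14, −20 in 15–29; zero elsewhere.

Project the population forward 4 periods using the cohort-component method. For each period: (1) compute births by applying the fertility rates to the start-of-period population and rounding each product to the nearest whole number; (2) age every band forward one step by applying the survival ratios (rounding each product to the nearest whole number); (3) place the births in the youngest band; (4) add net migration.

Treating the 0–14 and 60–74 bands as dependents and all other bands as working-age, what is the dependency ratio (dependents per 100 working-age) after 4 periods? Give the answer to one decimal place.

73.1

(Bands numbered youngest = 1 to oldest = 5.)
Period 1:
Births: 3500 × 0.314 = 1099
Band 2: 7300 × 0.967 = 7059
Band 3: 19600 × 0.965 = 18914
Band 4: 3500 × 0.944 = 3304
Band 5: 8100 × 0.959 = 7768
Net migration: Band 1 + 330 → 1429; Band 2 − 20 → 7039
End of period: [1429, 7039, 18914, 3304, 7768]
Period 2:
Births: 18914 × 0.314 = 5939
Band 2: 1429 × 0.967 = 1382
Band 3: 7039 × 0.965 = 6793
Band 4: 18914 × 0.944 = 17855
Band 5: 3304 × 0.959 = 3169
Net migration: Band 1 + 330 → 6269; Band 2 − 20 → 1362
End of period: [6269, 1362, 6793, 17855, 3169]
Period 3:
Births: 6793 × 0.314 = 2133
Band 2: 6269 × 0.967 = 6062
Band 3: 1362 × 0.965 = 1314
Band 4: 6793 × 0.944 = 6413
Band 5: 17855 × 0.959 = 17123
Net migration: Band 1 + 330 → 2463; Band 2 − 20 → 6042
End of period: [2463, 6042, 1314, 6413, 17123]
Period 4:
Births: 1314 × 0.314 = 413
Band 2: 2463 × 0.967 = 2382
Band 3: 6042 × 0.965 = 5831
Band 4: 1314 × 0.944 = 1240
Band 5: 6413 × 0.959 = 6150
Net migration: Band 1 + 330 → 743; Band 2 − 20 → 2362
End of period: [743, 2362, 5831, 1240, 6150]
Dependents (band 0–14 + band 60–74) = 743 + 6150 = 6893; working-age = 9433; ratio = 6893/9433 × 100 = 73.1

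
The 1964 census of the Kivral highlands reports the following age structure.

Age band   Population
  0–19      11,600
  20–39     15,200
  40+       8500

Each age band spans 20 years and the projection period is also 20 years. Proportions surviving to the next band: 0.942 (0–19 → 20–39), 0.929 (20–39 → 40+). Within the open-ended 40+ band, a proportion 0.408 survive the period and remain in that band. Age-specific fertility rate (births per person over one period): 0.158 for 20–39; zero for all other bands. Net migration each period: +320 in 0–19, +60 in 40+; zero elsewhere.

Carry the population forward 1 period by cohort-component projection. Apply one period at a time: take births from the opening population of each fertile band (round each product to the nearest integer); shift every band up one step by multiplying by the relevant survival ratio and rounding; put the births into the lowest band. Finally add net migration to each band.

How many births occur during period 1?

2402

Let band 1 be 0–19 through band 3 = 40+.
Period 1.
Births: 15200 × 0.158 = 2402
Band 2: 11600 × 0.942 = 10927
Band 3: 15200 × 0.929 + 8500 × 0.408 = 14121 + 3468 = 17589
Net migration: Band 1 + 320 → 2722; Band 3 + 60 → 17649
→ [2722, 10927, 17649]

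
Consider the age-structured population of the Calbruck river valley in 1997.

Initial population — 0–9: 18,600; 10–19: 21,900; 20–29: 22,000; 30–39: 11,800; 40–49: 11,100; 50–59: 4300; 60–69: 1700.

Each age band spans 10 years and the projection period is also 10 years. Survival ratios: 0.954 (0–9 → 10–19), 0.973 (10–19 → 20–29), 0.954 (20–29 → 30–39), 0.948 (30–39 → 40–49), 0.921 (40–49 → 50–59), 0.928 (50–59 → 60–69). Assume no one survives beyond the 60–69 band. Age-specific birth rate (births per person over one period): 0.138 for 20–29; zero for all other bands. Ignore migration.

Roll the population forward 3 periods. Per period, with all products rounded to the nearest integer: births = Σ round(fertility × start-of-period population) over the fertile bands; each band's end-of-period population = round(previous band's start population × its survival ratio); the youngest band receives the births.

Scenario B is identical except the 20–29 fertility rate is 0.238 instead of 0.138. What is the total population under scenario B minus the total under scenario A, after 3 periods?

— Period 1 —
Births: 22000 × 0.138 = 3036
10–19: 18600 × 0.954 = 17744
20–29: 21900 × 0.973 = 21309
30–39: 22000 × 0.954 = 20988
40–49: 11800 × 0.948 = 11186
50–59: 11100 × 0.921 = 10223
60–69: 4300 × 0.928 = 3990
End of period: [3036, 17744, 21309, 20988, 11186, 10223, 3990]
— Period 2 —
Births: 21309 × 0.138 = 2941
10–19: 3036 × 0.954 = 2896
20–29: 17744 × 0.973 = 17265
30–39: 21309 × 0.954 = 20329
40–49: 20988 × 0.948 = 19897
50–59: 11186 × 0.921 = 10302
60–69: 10223 × 0.928 = 9487
End of period: [2941, 2896, 17265, 20329, 19897, 10302, 9487]
— Period 3 —
Births: 17265 × 0.138 = 2383
10–19: 2941 × 0.954 = 2806
20–29: 2896 × 0.973 = 2818
30–39: 17265 × 0.954 = 16471
40–49: 20329 × 0.948 = 19272
50–59: 19897 × 0.921 = 18325
60–69: 10302 × 0.928 = 9560
End of period: [2383, 2806, 2818, 16471, 19272, 18325, 9560]
Scenario A total after 3 periods: 71635
Scenario B projection —
— Period 1 —
Births: 22000 × 0.238 = 5236
10–19: 18600 × 0.954 = 17744
20–29: 21900 × 0.973 = 21309
30–39: 22000 × 0.954 = 20988
40–49: 11800 × 0.948 = 11186
50–59: 11100 × 0.921 = 10223
60–69: 4300 × 0.928 = 3990
End of period: [5236, 17744, 21309, 20988, 11186, 10223, 3990]
— Period 2 —
Births: 21309 × 0.238 = 5072
10–19: 5236 × 0.954 = 4995
20–29: 17744 × 0.973 = 17265
30–39: 21309 × 0.954 = 20329
40–49: 20988 × 0.948 = 19897
50–59: 11186 × 0.921 = 10302
60–69: 10223 × 0.928 = 9487
End of period: [5072, 4995, 17265, 20329, 19897, 10302, 9487]
— Period 3 —
Births: 17265 × 0.238 = 4109
10–19: 5072 × 0.954 = 4839
20–29: 4995 × 0.973 = 4860
30–39: 17265 × 0.954 = 16471
40–49: 20329 × 0.948 = 19272
50–59: 19897 × 0.921 = 18325
60–69: 10302 × 0.928 = 9560
End of period: [4109, 4839, 4860, 16471, 19272, 18325, 9560]
Scenario B total after 3 periods: 77436
Difference B − A = 77436 − 71635 = 5801

5801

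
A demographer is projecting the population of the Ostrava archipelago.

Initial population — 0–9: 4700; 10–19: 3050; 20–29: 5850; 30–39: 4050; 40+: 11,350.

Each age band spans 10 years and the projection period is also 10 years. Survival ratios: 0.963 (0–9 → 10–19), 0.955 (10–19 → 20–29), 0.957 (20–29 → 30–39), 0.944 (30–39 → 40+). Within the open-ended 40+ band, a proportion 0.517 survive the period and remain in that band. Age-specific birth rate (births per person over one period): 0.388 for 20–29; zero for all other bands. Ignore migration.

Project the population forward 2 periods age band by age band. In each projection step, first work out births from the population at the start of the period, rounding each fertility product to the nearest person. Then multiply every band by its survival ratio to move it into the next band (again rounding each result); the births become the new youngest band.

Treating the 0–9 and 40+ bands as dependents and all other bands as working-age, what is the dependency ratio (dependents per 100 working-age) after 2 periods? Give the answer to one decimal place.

122.9

Period 1:
Births: 5850 × 0.388 = 2270
10–19: 4700 × 0.963 = 4526
20–29: 3050 × 0.955 = 2913
30–39: 5850 × 0.957 = 5598
40+: 4050 × 0.944 + 11350 × 0.517 = 3823 + 5868 = 9691
End of period: [2270, 4526, 2913, 5598, 9691]
Period 2:
Births: 2913 × 0.388 = 1130
10–19: 2270 × 0.963 = 2186
20–29: 4526 × 0.955 = 4322
30–39: 2913 × 0.957 = 2788
40+: 5598 × 0.944 + 9691 × 0.517 = 5285 + 5010 = 10295
End of period: [1130, 2186, 4322, 2788, 10295]
Dependents (band 0–9 + band 40+) = 1130 + 10295 = 11425; working-age = 9296; ratio = 11425/9296 × 100 = 122.9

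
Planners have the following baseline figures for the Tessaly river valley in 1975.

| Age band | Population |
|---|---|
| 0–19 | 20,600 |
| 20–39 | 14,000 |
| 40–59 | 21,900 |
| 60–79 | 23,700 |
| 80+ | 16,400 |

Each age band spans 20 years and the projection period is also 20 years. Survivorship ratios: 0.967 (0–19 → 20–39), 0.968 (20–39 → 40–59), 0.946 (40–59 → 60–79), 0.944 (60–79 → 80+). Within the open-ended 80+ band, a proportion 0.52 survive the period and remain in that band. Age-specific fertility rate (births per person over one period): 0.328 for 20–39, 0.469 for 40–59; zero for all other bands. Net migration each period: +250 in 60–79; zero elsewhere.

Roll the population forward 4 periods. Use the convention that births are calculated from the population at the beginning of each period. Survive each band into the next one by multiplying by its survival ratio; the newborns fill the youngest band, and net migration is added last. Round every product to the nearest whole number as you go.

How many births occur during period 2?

12890

— Period 1 —
Births: 14000 * 0.328 = 4592, 21900 * 0.469 = 10271 — total 14863
20–39: 20600 * 0.967 = 19920
40–59: 14000 * 0.968 = 13552
60–79: 21900 * 0.946 = 20717
80+: 23700 * 0.944 + 16400 * 0.52 = 22373 + 8528 = 30901
Net migration: 60–79 + 250 → 20967
End of period: [14863, 19920, 13552, 20967, 30901]
— Period 2 —
Births: 19920 * 0.328 = 6534, 13552 * 0.469 = 6356 — total 12890
20–39: 14863 * 0.967 = 14373
40–59: 19920 * 0.968 = 19283
60–79: 13552 * 0.946 = 12820
80+: 20967 * 0.944 + 30901 * 0.52 = 19793 + 16069 = 35862
Net migration: 60–79 + 250 → 13070
End of period: [12890, 14373, 19283, 13070, 35862]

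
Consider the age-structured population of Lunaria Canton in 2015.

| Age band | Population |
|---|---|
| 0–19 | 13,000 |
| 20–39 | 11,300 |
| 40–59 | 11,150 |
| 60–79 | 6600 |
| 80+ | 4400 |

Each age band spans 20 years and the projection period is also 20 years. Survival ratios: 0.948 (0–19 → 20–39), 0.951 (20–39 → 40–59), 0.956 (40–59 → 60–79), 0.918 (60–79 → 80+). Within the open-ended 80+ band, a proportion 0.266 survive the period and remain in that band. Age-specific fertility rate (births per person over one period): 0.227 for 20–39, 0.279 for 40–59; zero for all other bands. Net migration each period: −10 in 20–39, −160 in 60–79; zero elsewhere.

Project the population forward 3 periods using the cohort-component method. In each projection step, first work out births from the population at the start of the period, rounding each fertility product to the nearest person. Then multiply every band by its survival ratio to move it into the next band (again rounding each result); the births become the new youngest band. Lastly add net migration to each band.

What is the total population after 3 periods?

38471

Numbering the bands 1..5 from youngest to oldest:
Period 1:
Births: 11300 × 0.227 = 2565 ; 11150 × 0.279 = 3111 → total 5676
Band 2: 13000 × 0.948 = 12324
Band 3: 11300 × 0.951 = 10746
Band 4: 11150 × 0.956 = 10659
Band 5: 6600 × 0.918 + 4400 × 0.266 = 6059 + 1170 = 7229
Net migration: Band 2 − 10 → 12314; Band 4 − 160 → 10499
Giving 5676 / 12314 / 10746 / 10499 / 7229.
Period 2:
Births: 12314 × 0.227 = 2795 ; 10746 × 0.279 = 2998 → total 5793
Band 2: 5676 × 0.948 = 5381
Band 3: 12314 × 0.951 = 11711
Band 4: 10746 × 0.956 = 10273
Band 5: 10499 × 0.918 + 7229 × 0.266 = 9638 + 1923 = 11561
Net migration: Band 2 − 10 → 5371; Band 4 − 160 → 10113
Giving 5793 / 5371 / 11711 / 10113 / 11561.
Period 3:
Births: 5371 × 0.227 = 1219 ; 11711 × 0.279 = 3267 → total 4486
Band 2: 5793 × 0.948 = 5492
Band 3: 5371 × 0.951 = 5108
Band 4: 11711 × 0.956 = 11196
Band 5: 10113 × 0.918 + 11561 × 0.266 = 9284 + 3075 = 12359
Net migration: Band 2 − 10 → 5482; Band 4 − 160 → 11036
Giving 4486 / 5482 / 5108 / 11036 / 12359.
Total after period 3: 4486 + 5482 + 5108 + 11036 + 12359 = 38471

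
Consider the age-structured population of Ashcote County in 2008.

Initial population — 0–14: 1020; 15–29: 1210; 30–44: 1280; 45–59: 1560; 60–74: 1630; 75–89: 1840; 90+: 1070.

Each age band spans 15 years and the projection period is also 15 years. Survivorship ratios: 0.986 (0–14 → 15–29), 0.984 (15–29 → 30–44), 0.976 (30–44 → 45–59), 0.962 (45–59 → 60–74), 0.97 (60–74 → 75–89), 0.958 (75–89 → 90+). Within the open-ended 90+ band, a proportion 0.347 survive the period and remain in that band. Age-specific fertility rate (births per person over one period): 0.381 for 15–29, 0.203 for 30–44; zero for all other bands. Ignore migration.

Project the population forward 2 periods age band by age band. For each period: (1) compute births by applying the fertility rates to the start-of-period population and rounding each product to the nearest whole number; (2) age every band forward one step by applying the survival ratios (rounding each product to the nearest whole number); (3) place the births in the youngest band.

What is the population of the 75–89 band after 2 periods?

1456

(Groups numbered youngest = 1 to oldest = 7.)
After projecting period 1:
Births: 1210 × 0.381 = 461 ; 1280 × 0.203 = 260 → 721
Group 2: 1020 × 0.986 = 1006
Group 3: 1210 × 0.984 = 1191
Group 4: 1280 × 0.976 = 1249
Group 5: 1560 × 0.962 = 1501
Group 6: 1630 × 0.97 = 1581
Group 7: 1840 × 0.958 + 1070 × 0.347 = 1763 + 371 = 2134
Giving 721 / 1006 / 1191 / 1249 / 1501 / 1581 / 2134.
After projecting period 2:
Births: 1006 × 0.381 = 383 ; 1191 × 0.203 = 242 → 625
Group 2: 721 × 0.986 = 711
Group 3: 1006 × 0.984 = 990
Group 4: 1191 × 0.976 = 1162
Group 5: 1249 × 0.962 = 1202
Group 6: 1501 × 0.97 = 1456
Group 7: 1581 × 0.958 + 2134 × 0.347 = 1515 + 740 = 2255
Giving 625 / 711 / 990 / 1162 / 1202 / 1456 / 2255.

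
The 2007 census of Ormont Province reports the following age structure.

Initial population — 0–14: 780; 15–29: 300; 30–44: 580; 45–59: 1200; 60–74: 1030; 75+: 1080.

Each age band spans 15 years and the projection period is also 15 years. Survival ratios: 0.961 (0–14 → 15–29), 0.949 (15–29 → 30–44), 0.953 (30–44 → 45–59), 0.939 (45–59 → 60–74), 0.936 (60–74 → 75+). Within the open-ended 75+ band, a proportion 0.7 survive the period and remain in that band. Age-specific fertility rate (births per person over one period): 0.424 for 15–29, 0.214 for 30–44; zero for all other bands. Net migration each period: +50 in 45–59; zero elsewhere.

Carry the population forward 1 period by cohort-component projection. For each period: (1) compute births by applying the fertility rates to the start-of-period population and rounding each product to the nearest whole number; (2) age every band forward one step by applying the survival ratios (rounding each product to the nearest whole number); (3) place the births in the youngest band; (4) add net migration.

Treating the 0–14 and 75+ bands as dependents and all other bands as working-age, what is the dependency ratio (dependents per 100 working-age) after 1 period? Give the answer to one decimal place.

Period 1.
Births: 300 * 0.424 = 127  |  580 * 0.214 = 124 ⇒ total 251
15–29: 780 * 0.961 = 750
30–44: 300 * 0.949 = 285
45–59: 580 * 0.953 = 553
60–74: 1200 * 0.939 = 1127
75+: 1030 * 0.936 + 1080 * 0.7 = 964 + 756 = 1720
Net migration: 45–59 + 50 → 603
End of period: [251, 750, 285, 603, 1127, 1720]
Dependents (band 0–14 + band 75+) = 251 + 1720 = 1971; working-age = 2765; ratio = 1971/2765 × 100 = 71.3

71.3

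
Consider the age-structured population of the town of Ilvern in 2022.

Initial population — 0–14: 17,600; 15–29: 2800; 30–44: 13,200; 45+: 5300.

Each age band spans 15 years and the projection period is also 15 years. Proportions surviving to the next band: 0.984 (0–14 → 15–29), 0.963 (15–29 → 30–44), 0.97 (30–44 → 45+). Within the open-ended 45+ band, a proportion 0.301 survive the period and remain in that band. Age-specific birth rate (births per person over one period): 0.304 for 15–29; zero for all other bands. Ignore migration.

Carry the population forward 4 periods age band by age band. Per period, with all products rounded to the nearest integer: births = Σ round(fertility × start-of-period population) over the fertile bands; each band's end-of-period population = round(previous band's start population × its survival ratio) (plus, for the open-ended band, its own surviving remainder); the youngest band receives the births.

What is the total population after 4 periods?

13095

Numbering the groups 1..4 from youngest to oldest:
After projecting period 1:
Births: 2800 * 0.304 = 851
Group 2: 17600 * 0.984 = 17318
Group 3: 2800 * 0.963 = 2696
Group 4: 13200 * 0.97 + 5300 * 0.301 = 12804 + 1595 = 14399
→ [851, 17318, 2696, 14399]
After projecting period 2:
Births: 17318 * 0.304 = 5265
Group 2: 851 * 0.984 = 837
Group 3: 17318 * 0.963 = 16677
Group 4: 2696 * 0.97 + 14399 * 0.301 = 2615 + 4334 = 6949
→ [5265, 837, 16677, 6949]
After projecting period 3:
Births: 837 * 0.304 = 254
Group 2: 5265 * 0.984 = 5181
Group 3: 837 * 0.963 = 806
Group 4: 16677 * 0.97 + 6949 * 0.301 = 16177 + 2092 = 18269
→ [254, 5181, 806, 18269]
After projecting period 4:
Births: 5181 * 0.304 = 1575
Group 2: 254 * 0.984 = 250
Group 3: 5181 * 0.963 = 4989
Group 4: 806 * 0.97 + 18269 * 0.301 = 782 + 5499 = 6281
→ [1575, 250, 4989, 6281]
Total after period 4: 1575 + 250 + 4989 + 6281 = 13095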